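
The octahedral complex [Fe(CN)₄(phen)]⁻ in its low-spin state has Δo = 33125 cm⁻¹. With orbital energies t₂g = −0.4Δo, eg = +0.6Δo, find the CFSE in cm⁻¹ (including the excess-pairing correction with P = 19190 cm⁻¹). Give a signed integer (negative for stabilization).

-27870

Ligand charges: 4×(-1) from CN⁻ and 1×(+0) from phen sum to -4; with overall charge -1, Fe is +3.
Fe sits in group 8; removing 3 electrons leaves Fe³⁺ with 8 − 3 = 5 d electrons.
The d⁵ electrons fill as t₂g⁵ eg⁰.
Orbital CFSE = 5(-0.4) + 0(0.6) = -2.0Δo = -2.0 × 33125 = -66250 cm⁻¹.
Relative to high-spin t₂g³ eg² (0 paired), the low-spin configuration has 2 additional pairs, contributing +2 × 19190 = +38380 cm⁻¹.
Combining: -66250 + 38380 = -27870 cm⁻¹.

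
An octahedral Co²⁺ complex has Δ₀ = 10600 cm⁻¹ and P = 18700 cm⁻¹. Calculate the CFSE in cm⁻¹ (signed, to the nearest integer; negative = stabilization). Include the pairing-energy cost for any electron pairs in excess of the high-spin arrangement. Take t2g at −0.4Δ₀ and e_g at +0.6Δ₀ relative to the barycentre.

-8480

Co is in group 9, so Co²⁺ is d⁷ (9 − 2 = 7).
With Δ₀ < P the complex is high-spin.
That gives t2g^5 e_g^2.
Orbital CFSE = -0.8Δ₀ = -0.8 × 10600 = -8480 cm⁻¹.
High-spin has no excess pairs, so no pairing correction applies.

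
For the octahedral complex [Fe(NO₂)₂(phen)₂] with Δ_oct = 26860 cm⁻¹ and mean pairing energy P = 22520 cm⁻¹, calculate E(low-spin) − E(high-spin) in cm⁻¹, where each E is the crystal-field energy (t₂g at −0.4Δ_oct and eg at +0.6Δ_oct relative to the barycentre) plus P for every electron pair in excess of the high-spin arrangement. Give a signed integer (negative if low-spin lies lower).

Ligand charges: 2×(-1) from NO₂⁻ and 2×(+0) from phen sum to -2; with overall charge +0, Fe is +2.
Group 8 minus oxidation state +2 gives a d⁶ configuration for Fe²⁺.
High-spin: t₂g⁴ eg², CFSE = -0.4Δ_oct = -10744 cm⁻¹.
Low-spin: t₂g⁶ eg⁰, orbital CFSE = -2.4Δ_oct = -64464 cm⁻¹; plus 2 excess pairs × P = +45040 cm⁻¹; total -19424 cm⁻¹.
The difference is -19424 − (-10744) = -8680 cm⁻¹, so low-spin lies lower.

-8680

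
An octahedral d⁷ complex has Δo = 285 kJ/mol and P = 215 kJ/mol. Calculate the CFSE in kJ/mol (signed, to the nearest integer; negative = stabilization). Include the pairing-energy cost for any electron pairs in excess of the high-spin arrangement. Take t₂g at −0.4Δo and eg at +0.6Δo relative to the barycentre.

-298

Here Δo > P (285 > 215), so the low-spin state is favoured.
That gives t₂g⁶ eg¹.
Orbital CFSE = -1.8Δo = -1.8 × 285 = -513 kJ/mol.
Excess pairs vs high-spin: 3 − 2 = 1; pairing cost = +215 kJ/mol.
Net CFSE = -513 + 215 = -298 kJ/mol.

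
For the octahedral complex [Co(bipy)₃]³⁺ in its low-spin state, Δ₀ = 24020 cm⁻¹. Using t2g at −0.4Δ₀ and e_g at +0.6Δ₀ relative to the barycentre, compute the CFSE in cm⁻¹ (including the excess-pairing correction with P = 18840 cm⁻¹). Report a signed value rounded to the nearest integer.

bipy is neutral, so the +3 overall charge sits on Co: oxidation state +3.
Co³⁺: group 9, so d-count = 9 − 3 = 6.
The d⁶ electrons fill as t2g^6 e_g^0.
CFSE(orbital) = 6×(-0.4Δ₀) + 0×(0.6Δ₀) = -2.4Δ₀; with Δ₀ = 24020 cm⁻¹ that is -57648 cm⁻¹.
Relative to high-spin t2g^4 e_g^2 (1 paired), the low-spin configuration has 2 additional pairs, contributing +2 × 18840 = +37680 cm⁻¹.
Net CFSE = -57648 + 37680 = -19968 cm⁻¹.

-19968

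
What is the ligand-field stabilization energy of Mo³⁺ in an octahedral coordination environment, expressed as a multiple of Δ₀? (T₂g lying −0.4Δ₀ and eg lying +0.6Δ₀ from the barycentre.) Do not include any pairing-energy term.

Mo sits in group 6; removing 3 electrons leaves Mo³⁺ with 6 − 3 = 3 d electrons.
Configuration: t₂g³ eg⁰.
CFSE = 3(-0.4Δ₀) + 0(0.6Δ₀) = -1.2Δ₀ + 0.0Δ₀ = -1.2Δ₀.

-1.2 Δ₀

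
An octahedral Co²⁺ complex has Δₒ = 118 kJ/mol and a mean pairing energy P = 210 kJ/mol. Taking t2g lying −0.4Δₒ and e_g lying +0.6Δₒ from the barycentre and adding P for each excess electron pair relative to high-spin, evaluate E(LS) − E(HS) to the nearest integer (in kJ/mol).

92

Co is in group 9, so Co²⁺ is d⁷ (9 − 2 = 7).
High-spin d⁷ fills as t2g^5 e_g^2 with CFSE 5(−0.4) + 2(+0.6) = -0.8Δₒ = -94 kJ/mol.
Low-spin t2g^6 e_g^1 gives -1.8Δₒ = -212 kJ/mol, but forming 1 extra pair costs 1P = 210 kJ/mol, so E(LS) = -212 + 210 = -2 kJ/mol.
E(LS) − E(HS) = -2 − (-94) = 92 kJ/mol.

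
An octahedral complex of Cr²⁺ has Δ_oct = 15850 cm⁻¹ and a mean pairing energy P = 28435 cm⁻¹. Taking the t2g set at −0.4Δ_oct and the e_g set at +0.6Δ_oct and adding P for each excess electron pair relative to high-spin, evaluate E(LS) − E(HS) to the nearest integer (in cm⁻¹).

Cr sits in group 6; removing 2 electrons leaves Cr²⁺ with 6 − 2 = 4 d electrons.
High-spin: t2g^3 e_g^1, CFSE = -0.6Δ_oct = -9510 cm⁻¹.
Low-spin: t2g^4 e_g^0, orbital CFSE = -1.6Δ_oct = -25360 cm⁻¹; plus 1 excess pair × P = +28435 cm⁻¹; total 3075 cm⁻¹.
Thus E(LS) − E(HS) = 12585 cm⁻¹.

12585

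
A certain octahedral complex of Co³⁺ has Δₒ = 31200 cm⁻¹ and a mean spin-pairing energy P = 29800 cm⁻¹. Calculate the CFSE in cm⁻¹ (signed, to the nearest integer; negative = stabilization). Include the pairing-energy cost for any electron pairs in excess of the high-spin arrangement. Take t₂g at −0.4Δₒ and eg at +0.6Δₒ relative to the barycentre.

-15280

Co³⁺: group 9, so d-count = 9 − 3 = 6.
Since Δₒ = 31200 cm⁻¹ > P = 29800 cm⁻¹, the complex adopts the low-spin configuration.
That gives t₂g⁶ eg⁰.
Orbital CFSE = -2.4Δₒ = -2.4 × 31200 = -74880 cm⁻¹.
Excess pairs vs high-spin: 3 − 1 = 2; pairing cost = +59600 cm⁻¹.
Net CFSE = -74880 + 59600 = -15280 cm⁻¹.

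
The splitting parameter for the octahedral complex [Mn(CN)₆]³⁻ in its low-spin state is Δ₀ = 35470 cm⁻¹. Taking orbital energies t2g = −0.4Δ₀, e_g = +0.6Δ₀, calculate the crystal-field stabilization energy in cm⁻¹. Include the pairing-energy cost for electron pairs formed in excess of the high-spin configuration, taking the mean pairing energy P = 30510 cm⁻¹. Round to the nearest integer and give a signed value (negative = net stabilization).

Each CN⁻ contributes -1; 6 × (-1) = -6. With overall charge -3, Mn is in the +3 oxidation state.
Mn is in group 7, so Mn³⁺ is d⁴ (7 − 3 = 4).
Configuration: t2g^4 e_g^0.
The orbital stabilization is -1.6Δ₀ = -1.6 × 35470 = -56752 cm⁻¹.
High-spin d⁴ would be t2g^3 e_g^1 with 0 pairs; low-spin has 1, so 1 excess pair costs +1P = +30510 cm⁻¹.
Net CFSE = -56752 + 30510 = -26242 cm⁻¹.

-26242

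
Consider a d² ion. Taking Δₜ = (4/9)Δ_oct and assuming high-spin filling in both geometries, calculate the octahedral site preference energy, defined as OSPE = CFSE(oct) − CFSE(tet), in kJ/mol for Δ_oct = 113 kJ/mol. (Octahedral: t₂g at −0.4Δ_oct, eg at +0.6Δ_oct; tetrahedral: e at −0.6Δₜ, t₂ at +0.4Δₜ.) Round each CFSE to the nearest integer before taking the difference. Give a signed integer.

Octahedral high-spin t₂g² eg⁰: CFSE = -0.8 × 113 = -90 kJ/mol.
In a tetrahedral site the filling is e² t₂⁰: CFSE(tet) = -1.2Δₜ = -1.2 × (4/9)(113) = -60 kJ/mol.
OSPE = -90 − (-60) = -30 kJ/mol.

-30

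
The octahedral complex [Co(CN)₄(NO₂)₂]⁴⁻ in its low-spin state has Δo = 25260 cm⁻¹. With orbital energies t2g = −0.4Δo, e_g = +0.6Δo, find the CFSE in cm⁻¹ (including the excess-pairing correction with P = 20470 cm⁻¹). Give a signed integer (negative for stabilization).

-24998

Ligand charges: 4×(-1) from CN⁻ and 2×(-1) from NO₂⁻ sum to -6; with overall charge -4, Co is +2.
Co sits in group 9; removing 2 electrons leaves Co²⁺ with 9 − 2 = 7 d electrons.
Electron filling gives t2g^6 e_g^1.
Orbital CFSE = 6(-0.4) + 1(0.6) = -1.8Δo = -1.8 × 25260 = -45468 cm⁻¹.
Relative to high-spin t2g^5 e_g^2 (2 paired), the low-spin configuration has 1 additional pair, contributing +1 × 20470 = +20470 cm⁻¹.
Overall CFSE = -45468 + 20470 = -24998 cm⁻¹.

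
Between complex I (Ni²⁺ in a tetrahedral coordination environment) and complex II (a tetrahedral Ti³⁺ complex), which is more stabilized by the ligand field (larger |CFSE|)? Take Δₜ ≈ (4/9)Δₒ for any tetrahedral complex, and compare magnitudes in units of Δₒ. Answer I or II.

I

I: Group 10 minus oxidation state +2 gives a d⁸ configuration for Ni²⁺; Tetrahedral splitting is small, so the complex is high-spin; e^4 t2^4, CFSE = -0.8Δₜ ≈ -0.36Δₒ.
II: Group 4 minus oxidation state +3 gives a d¹ configuration for Ti³⁺; Tetrahedral splitting is small, so the complex is high-spin; e^1 t2^0, CFSE = -0.6Δₜ ≈ -0.27Δₒ.
So I has the larger |CFSE|.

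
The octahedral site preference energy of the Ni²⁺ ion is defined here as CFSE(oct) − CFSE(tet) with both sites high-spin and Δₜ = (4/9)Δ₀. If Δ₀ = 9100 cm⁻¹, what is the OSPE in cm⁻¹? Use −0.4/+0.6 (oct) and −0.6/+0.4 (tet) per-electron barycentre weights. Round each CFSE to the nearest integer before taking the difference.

-7684

Ni is in group 10, so Ni²⁺ is d⁸ (10 − 2 = 8).
In an octahedral site d⁸ (HS) is t₂g⁶ eg², giving CFSE(oct) = -1.2Δ₀ = -10920 cm⁻¹.
In a tetrahedral site the filling is e⁴ t₂⁴: CFSE(tet) = -0.8Δₜ = -0.8 × (4/9)(9100) = -3236 cm⁻¹.
OSPE = -10920 − (-3236) = -7684 cm⁻¹.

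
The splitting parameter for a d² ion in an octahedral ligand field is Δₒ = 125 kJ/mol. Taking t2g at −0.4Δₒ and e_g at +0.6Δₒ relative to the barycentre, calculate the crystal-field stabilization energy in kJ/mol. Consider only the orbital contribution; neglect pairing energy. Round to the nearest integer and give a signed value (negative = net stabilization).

-100

Electron filling gives t2g^2 e_g^0.
Orbital CFSE = 2(-0.4) + 0(0.6) = -0.8Δₒ = -0.8 × 125 = -100 kJ/mol.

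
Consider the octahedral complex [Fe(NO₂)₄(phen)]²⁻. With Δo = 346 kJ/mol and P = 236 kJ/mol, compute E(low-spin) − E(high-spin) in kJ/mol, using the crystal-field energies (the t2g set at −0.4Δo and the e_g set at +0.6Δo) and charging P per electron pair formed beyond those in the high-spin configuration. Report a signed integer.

-220

Ligand charges: 4×(-1) from NO₂⁻ and 1×(+0) from phen sum to -4; with overall charge -2, Fe is +2.
Fe sits in group 8; removing 2 electrons leaves Fe²⁺ with 8 − 2 = 6 d electrons.
High-spin: t2g^4 e_g^2, CFSE = -0.4Δo = -138 kJ/mol.
For low-spin the configuration is t2g^6 e_g^0: orbital energy -2.4 × 346 = -830 kJ/mol, and 2 additional pairs relative to high-spin add 472 kJ/mol, giving -358 kJ/mol.
E(LS) − E(HS) = -358 − (-138) = -220 kJ/mol.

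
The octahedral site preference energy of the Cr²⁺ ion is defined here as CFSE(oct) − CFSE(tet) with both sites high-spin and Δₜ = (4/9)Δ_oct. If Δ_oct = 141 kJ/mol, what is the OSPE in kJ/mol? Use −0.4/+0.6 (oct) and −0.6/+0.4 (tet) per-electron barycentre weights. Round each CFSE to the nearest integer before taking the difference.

Group 6 minus oxidation state +2 gives a d⁴ configuration for Cr²⁺.
Octahedral high-spin t₂g³ eg¹: CFSE = -0.6 × 141 = -85 kJ/mol.
In a tetrahedral site the filling is e² t₂²: CFSE(tet) = -0.4Δₜ = -0.4 × (4/9)(141) = -25 kJ/mol.
Subtracting, OSPE = -85 − (-25) = -60 kJ/mol.

-60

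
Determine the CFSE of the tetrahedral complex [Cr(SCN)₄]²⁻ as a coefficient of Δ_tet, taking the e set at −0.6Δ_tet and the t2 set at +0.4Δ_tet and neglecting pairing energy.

-0.4 Δ_tet

Each SCN⁻ contributes -1; 4 × (-1) = -4. With overall charge -2, Cr is in the +2 oxidation state.
Cr²⁺: group 6, so d-count = 6 − 2 = 4.
With tetrahedral geometry the complex is necessarily high-spin.
Configuration: e^2 t2^2.
CFSE = 2(-0.6Δ_tet) + 2(0.4Δ_tet) = -1.2Δ_tet + 0.8Δ_tet = -0.4Δ_tet.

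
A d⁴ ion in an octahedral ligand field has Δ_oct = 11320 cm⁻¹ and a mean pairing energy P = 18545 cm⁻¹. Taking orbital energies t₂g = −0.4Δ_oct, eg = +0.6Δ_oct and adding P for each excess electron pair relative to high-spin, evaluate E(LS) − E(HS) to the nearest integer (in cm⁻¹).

7225

In the high-spin limit (t₂g³ eg¹) the orbital term is -0.6Δ_oct = -6792 cm⁻¹, with no excess pairing.
Low-spin t₂g⁴ eg⁰ gives -1.6Δ_oct = -18112 cm⁻¹, but forming 1 extra pair costs 1P = 18545 cm⁻¹, so E(LS) = -18112 + 18545 = 433 cm⁻¹.
Thus E(LS) − E(HS) = 7225 cm⁻¹.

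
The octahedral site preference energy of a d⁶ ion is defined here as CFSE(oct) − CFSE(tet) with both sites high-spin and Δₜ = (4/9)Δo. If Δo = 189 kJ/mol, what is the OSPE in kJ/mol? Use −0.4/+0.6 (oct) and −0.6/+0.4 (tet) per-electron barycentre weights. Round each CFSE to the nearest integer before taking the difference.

Octahedral (high-spin): t₂g⁴ eg², CFSE = 4(−0.4) + 2(+0.6) = -0.4Δo = -0.4 × 189 = -76 kJ/mol.
In a tetrahedral site the filling is e³ t₂³: CFSE(tet) = -0.6Δₜ = -0.6 × (4/9)(189) = -50 kJ/mol.
OSPE = CFSE(oct) − CFSE(tet) = -76 − (-50) = -26 kJ/mol.

-26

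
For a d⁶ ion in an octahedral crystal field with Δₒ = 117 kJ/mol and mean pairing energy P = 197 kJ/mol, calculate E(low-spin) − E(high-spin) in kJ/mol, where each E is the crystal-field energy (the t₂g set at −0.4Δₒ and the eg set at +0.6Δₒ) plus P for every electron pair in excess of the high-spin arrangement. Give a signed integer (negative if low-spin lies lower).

160

In the high-spin limit (t₂g⁴ eg²) the orbital term is -0.4Δₒ = -47 kJ/mol, with no excess pairing.
For low-spin the configuration is t₂g⁶ eg⁰: orbital energy -2.4 × 117 = -281 kJ/mol, and 2 additional pairs relative to high-spin add 394 kJ/mol, giving 113 kJ/mol.
The difference is 113 − (-47) = 160 kJ/mol, so high-spin lies lower.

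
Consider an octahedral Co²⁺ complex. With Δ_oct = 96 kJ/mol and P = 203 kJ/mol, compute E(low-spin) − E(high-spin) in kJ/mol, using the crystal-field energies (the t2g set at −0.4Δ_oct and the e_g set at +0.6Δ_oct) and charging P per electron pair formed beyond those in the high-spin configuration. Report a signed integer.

Co²⁺: group 9, so d-count = 9 − 2 = 7.
High-spin: t2g^5 e_g^2, CFSE = -0.8Δ_oct = -77 kJ/mol.
Low-spin: t2g^6 e_g^1, orbital CFSE = -1.8Δ_oct = -173 kJ/mol; plus 1 excess pair × P = +203 kJ/mol; total 30 kJ/mol.
Thus E(LS) − E(HS) = 107 kJ/mol.

107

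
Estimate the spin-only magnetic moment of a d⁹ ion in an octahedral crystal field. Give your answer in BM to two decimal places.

1.73 BM

For octahedral d⁹ the high- and low-spin configurations coincide.
Configuration: t2g^6 e_g^3 → 1 unpaired electron.
μ(spin-only) = √[1(1+2)] = √3 ≈ 1.73 BM.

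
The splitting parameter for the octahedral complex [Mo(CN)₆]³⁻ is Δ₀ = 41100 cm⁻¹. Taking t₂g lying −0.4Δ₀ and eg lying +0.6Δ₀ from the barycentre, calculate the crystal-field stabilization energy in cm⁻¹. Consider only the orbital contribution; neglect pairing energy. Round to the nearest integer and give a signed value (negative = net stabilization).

Each CN⁻ contributes -1; 6 × (-1) = -6. With overall charge -3, Mo is in the +3 oxidation state.
Mo³⁺: group 6, so d-count = 6 − 3 = 3.
For octahedral d³ the high- and low-spin configurations coincide.
The d³ electrons fill as t₂g³ eg⁰.
CFSE(orbital) = 3×(-0.4Δ₀) + 0×(0.6Δ₀) = -1.2Δ₀; with Δ₀ = 41100 cm⁻¹ that is -49320 cm⁻¹.

-49320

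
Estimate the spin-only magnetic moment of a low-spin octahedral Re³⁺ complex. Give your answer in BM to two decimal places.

2.83 BM

Group 7 minus oxidation state +3 gives a d⁴ configuration for Re³⁺.
Configuration: t₂g⁴ eg⁰ → 2 unpaired electrons.
μ(spin-only) = √[2(2+2)] = √8 ≈ 2.83 BM.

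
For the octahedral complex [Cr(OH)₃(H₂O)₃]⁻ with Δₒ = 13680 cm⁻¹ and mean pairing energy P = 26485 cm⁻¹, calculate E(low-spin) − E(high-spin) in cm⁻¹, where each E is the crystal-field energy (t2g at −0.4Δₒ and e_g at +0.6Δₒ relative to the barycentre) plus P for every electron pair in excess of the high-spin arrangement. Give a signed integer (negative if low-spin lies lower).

12805

Ligand charges: 3×(-1) from OH⁻ and 3×(+0) from H₂O sum to -3; with overall charge -1, Cr is +2.
Cr sits in group 6; removing 2 electrons leaves Cr²⁺ with 6 − 2 = 4 d electrons.
In the high-spin limit (t2g^3 e_g^1) the orbital term is -0.6Δₒ = -8208 cm⁻¹, with no excess pairing.
For low-spin the configuration is t2g^4 e_g^0: orbital energy -1.6 × 13680 = -21888 cm⁻¹, and 1 additional pair relative to high-spin adds 26485 cm⁻¹, giving 4597 cm⁻¹.
Thus E(LS) − E(HS) = 12805 cm⁻¹.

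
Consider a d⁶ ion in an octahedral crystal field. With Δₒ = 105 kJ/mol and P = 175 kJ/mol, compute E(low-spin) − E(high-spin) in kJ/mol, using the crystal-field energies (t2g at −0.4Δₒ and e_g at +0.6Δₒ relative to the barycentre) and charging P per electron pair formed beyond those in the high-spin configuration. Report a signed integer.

140

In the high-spin limit (t2g^4 e_g^2) the orbital term is -0.4Δₒ = -42 kJ/mol, with no excess pairing.
For low-spin the configuration is t2g^6 e_g^0: orbital energy -2.4 × 105 = -252 kJ/mol, and 2 additional pairs relative to high-spin add 350 kJ/mol, giving 98 kJ/mol.
The difference is 98 − (-42) = 140 kJ/mol, so high-spin lies lower.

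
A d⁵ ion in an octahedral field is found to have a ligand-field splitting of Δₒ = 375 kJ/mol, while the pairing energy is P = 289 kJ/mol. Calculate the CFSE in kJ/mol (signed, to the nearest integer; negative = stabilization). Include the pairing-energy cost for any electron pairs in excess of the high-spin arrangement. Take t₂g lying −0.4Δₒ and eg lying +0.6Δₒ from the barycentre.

With Δₒ > P the complex is low-spin.
Filling d⁵ accordingly: t₂g⁵ eg⁰.
Orbital CFSE = -2.0Δₒ = -2.0 × 375 = -750 kJ/mol.
Excess pairs vs high-spin: 2 − 0 = 2; pairing cost = +578 kJ/mol.
Net CFSE = -750 + 578 = -172 kJ/mol.

-172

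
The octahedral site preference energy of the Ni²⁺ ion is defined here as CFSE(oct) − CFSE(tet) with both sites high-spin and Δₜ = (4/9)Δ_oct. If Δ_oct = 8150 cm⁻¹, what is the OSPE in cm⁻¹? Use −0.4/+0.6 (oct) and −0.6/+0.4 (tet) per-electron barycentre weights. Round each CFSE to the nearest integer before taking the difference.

Group 10 minus oxidation state +2 gives a d⁸ configuration for Ni²⁺.
Octahedral high-spin t₂g⁶ eg²: CFSE = -1.2 × 8150 = -9780 cm⁻¹.
Tetrahedral e⁴ t₂⁴ gives -0.8Δₜ = -0.8 × (4/9) × 8150 = -2898 cm⁻¹.
OSPE = CFSE(oct) − CFSE(tet) = -9780 − (-2898) = -6882 cm⁻¹.

-6882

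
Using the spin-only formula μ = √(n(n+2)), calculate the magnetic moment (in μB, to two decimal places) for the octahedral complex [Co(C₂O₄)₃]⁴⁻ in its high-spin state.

3.87 μB

Each C₂O₄²⁻ contributes -2; 3 × (-2) = -6. With overall charge -4, Co is in the +2 oxidation state.
Group 9 minus oxidation state +2 gives a d⁷ configuration for Co²⁺.
Configuration: t₂g⁵ eg² → 3 unpaired electrons.
μ(spin-only) = √[3(3+2)] = √15 ≈ 3.87 μB.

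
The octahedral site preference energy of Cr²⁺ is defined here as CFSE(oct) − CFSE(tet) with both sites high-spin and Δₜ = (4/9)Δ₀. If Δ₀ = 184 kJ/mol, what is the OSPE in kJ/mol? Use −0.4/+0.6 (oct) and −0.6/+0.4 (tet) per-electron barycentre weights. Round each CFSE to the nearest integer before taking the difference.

Cr²⁺: group 6, so d-count = 6 − 2 = 4.
Octahedral high-spin t2g^3 e_g^1: CFSE = -0.6 × 184 = -110 kJ/mol.
In a tetrahedral site the filling is e^2 t2^2: CFSE(tet) = -0.4Δₜ = -0.4 × (4/9)(184) = -33 kJ/mol.
Subtracting, OSPE = -110 − (-33) = -77 kJ/mol.

-77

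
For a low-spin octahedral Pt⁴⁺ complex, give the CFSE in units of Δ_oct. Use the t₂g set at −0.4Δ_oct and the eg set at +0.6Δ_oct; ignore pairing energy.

Pt⁴⁺: group 10, so d-count = 10 − 4 = 6.
Configuration: t₂g⁶ eg⁰.
CFSE = 6(-0.4Δ_oct) + 0(0.6Δ_oct) = -2.4Δ_oct + 0.0Δ_oct = -2.4Δ_oct.

-2.4 Δ_oct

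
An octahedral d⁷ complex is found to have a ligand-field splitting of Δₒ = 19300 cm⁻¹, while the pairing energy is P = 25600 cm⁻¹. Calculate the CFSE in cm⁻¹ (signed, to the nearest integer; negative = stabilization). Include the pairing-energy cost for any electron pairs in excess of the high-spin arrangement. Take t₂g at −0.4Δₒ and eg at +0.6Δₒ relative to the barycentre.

-15440

With Δₒ < P the complex is high-spin.
That gives t₂g⁵ eg².
Orbital CFSE = -0.8Δₒ = -0.8 × 19300 = -15440 cm⁻¹.
High-spin has no excess pairs, so no pairing correction applies.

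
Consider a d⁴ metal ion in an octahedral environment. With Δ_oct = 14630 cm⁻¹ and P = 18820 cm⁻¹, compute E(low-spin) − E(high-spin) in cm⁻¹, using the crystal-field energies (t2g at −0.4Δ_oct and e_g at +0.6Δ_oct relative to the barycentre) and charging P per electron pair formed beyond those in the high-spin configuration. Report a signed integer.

4190

High-spin: t2g^3 e_g^1, CFSE = -0.6Δ_oct = -8778 cm⁻¹.
Low-spin: t2g^4 e_g^0, orbital CFSE = -1.6Δ_oct = -23408 cm⁻¹; plus 1 excess pair × P = +18820 cm⁻¹; total -4588 cm⁻¹.
E(LS) − E(HS) = -4588 − (-8778) = 4190 cm⁻¹.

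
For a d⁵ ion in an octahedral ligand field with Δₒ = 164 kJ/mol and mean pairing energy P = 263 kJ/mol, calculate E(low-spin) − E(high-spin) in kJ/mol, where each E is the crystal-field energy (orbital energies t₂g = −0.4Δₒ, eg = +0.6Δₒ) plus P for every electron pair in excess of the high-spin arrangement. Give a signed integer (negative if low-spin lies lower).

In the high-spin limit (t₂g³ eg²) the orbital term is 0.0Δₒ = 0 kJ/mol, with no excess pairing.
Low-spin t₂g⁵ eg⁰ gives -2.0Δₒ = -328 kJ/mol, but forming 2 extra pairs costs 2P = 526 kJ/mol, so E(LS) = -328 + 526 = 198 kJ/mol.
E(LS) − E(HS) = 198 − (0) = 198 kJ/mol.

198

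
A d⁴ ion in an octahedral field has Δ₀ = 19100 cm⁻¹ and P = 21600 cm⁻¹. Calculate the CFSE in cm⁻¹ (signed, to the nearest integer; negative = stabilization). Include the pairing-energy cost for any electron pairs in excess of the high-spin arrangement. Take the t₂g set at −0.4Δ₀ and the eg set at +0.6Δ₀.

-11460

Δ₀ < P, so pairing is avoided: the ground state is high-spin.
Configuration: t₂g³ eg¹.
Orbital CFSE = -0.6Δ₀ = -0.6 × 19100 = -11460 cm⁻¹.
High-spin has no excess pairs, so no pairing correction applies.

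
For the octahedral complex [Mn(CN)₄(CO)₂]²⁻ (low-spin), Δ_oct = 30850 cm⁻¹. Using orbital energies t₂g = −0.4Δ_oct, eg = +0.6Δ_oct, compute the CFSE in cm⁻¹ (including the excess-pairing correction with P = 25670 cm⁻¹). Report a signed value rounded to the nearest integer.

-10360

Ligand charges: 4×(-1) from CN⁻ and 2×(+0) from CO sum to -4; with overall charge -2, Mn is +2.
Mn sits in group 7; removing 2 electrons leaves Mn²⁺ with 7 − 2 = 5 d electrons.
The d⁵ electrons fill as t₂g⁵ eg⁰.
CFSE(orbital) = 5×(-0.4Δ_oct) + 0×(0.6Δ_oct) = -2.0Δ_oct; with Δ_oct = 30850 cm⁻¹ that is -61700 cm⁻¹.
Pairing penalty: 2 pairs vs 0 in the high-spin reference → 2 extra × P = 51340 cm⁻¹.
Overall CFSE = -61700 + 51340 = -10360 cm⁻¹.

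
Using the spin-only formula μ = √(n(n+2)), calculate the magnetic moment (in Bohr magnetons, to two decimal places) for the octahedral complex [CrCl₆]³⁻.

3.87 Bohr magnetons

Each Cl⁻ contributes -1; 6 × (-1) = -6. With overall charge -3, Cr is in the +3 oxidation state.
Cr is in group 6, so Cr³⁺ is d³ (6 − 3 = 3).
Configuration: t₂g³ eg⁰ → 3 unpaired electrons.
μ(spin-only) = √[3(3+2)] = √15 ≈ 3.87 Bohr magnetons.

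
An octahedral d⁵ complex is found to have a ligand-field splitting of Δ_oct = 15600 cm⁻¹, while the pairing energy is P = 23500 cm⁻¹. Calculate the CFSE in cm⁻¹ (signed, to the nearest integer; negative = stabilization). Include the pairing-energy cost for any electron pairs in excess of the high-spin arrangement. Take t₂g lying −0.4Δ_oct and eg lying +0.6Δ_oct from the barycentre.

0

Δ_oct < P, so pairing is avoided: the ground state is high-spin.
Configuration: t₂g³ eg².
Orbital CFSE = 0.0Δ_oct = 0.0 × 15600 = 0 cm⁻¹.
High-spin has no excess pairs, so no pairing correction applies.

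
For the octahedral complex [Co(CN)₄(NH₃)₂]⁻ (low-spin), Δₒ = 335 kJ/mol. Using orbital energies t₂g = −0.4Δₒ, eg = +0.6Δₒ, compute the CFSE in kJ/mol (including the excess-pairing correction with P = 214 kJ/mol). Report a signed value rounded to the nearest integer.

-376

Ligand charges: 4×(-1) from CN⁻ and 2×(+0) from NH₃ sum to -4; with overall charge -1, Co is +3.
Co³⁺: group 9, so d-count = 9 − 3 = 6.
The d⁶ electrons fill as t₂g⁶ eg⁰.
The orbital stabilization is -2.4Δₒ = -2.4 × 335 = -804 kJ/mol.
High-spin d⁶ would be t₂g⁴ eg² with 1 pair; low-spin has 3, so 2 excess pairs cost +2P = +428 kJ/mol.
Net CFSE = -804 + 428 = -376 kJ/mol.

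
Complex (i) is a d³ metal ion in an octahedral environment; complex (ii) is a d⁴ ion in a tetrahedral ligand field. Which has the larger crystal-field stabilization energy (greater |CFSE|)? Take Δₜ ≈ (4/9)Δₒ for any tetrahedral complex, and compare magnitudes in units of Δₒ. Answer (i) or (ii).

(i): For octahedral d³ the high- and low-spin configurations coincide; t₂g³ eg⁰, CFSE = -1.2Δₒ.
(ii): Tetrahedral fields are weak (Δₜ ≈ 4/9 Δₒ), so electrons fill high-spin; e^2 t2^2, CFSE = -0.4Δₜ ≈ -0.18Δₒ.
So (i) has the larger |CFSE|.

(i)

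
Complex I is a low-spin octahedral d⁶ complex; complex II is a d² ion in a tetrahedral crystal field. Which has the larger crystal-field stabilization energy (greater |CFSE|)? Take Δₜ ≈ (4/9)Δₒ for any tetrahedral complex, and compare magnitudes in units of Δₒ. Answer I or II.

I

I: t₂g⁶ eg⁰, CFSE = -2.4Δₒ.
II: Tetrahedral fields are weak (Δₜ ≈ 4/9 Δₒ), so electrons fill high-spin; e² t₂⁰, CFSE = -1.2Δₜ ≈ -0.53Δₒ.
So I has the larger |CFSE|.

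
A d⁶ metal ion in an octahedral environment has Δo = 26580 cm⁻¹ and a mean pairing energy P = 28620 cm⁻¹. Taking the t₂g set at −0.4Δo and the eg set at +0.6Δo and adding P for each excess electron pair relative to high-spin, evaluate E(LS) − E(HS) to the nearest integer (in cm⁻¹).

High-spin: t₂g⁴ eg², CFSE = -0.4Δo = -10632 cm⁻¹.
Low-spin t₂g⁶ eg⁰ gives -2.4Δo = -63792 cm⁻¹, but forming 2 extra pairs costs 2P = 57240 cm⁻¹, so E(LS) = -63792 + 57240 = -6552 cm⁻¹.
E(LS) − E(HS) = -6552 − (-10632) = 4080 cm⁻¹.

4080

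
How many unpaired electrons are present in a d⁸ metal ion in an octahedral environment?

For octahedral d⁸ the high- and low-spin configurations coincide.
Configuration: t2g^6 e_g^2, giving 2 unpaired electrons.

2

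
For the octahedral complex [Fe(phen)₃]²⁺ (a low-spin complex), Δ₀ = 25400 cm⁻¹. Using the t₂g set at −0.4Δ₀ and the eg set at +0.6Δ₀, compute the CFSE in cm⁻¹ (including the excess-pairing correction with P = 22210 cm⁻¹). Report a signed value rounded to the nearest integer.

phen is neutral, so the +2 overall charge sits on Fe: oxidation state +2.
Fe is in group 8, so Fe²⁺ is d⁶ (8 − 2 = 6).
Configuration: t₂g⁶ eg⁰.
CFSE(orbital) = 6×(-0.4Δ₀) + 0×(0.6Δ₀) = -2.4Δ₀; with Δ₀ = 25400 cm⁻¹ that is -60960 cm⁻¹.
Pairing penalty: 3 pairs vs 1 in the high-spin reference → 2 extra × P = 44420 cm⁻¹.
Overall CFSE = -60960 + 44420 = -16540 cm⁻¹.

-16540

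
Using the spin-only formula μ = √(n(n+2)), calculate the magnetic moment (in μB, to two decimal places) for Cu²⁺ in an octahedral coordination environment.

Cu sits in group 11; removing 2 electrons leaves Cu²⁺ with 11 − 2 = 9 d electrons.
Configuration: t₂g⁶ eg³ → 1 unpaired electron.
μ(spin-only) = √[1(1+2)] = √3 ≈ 1.73 μB.

1.73 μB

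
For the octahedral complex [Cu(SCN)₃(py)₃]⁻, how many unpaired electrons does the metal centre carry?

Ligand charges: 3×(-1) from SCN⁻ and 3×(+0) from py sum to -3; with overall charge -1, Cu is +2.
Cu is in group 11, so Cu²⁺ is d⁹ (11 − 2 = 9).
Configuration: t₂g⁶ eg³, giving 1 unpaired electron.

1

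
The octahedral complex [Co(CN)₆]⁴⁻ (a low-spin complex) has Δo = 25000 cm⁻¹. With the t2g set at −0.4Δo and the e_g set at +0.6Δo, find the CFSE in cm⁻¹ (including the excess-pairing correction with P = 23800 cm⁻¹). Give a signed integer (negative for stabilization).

Each CN⁻ contributes -1; 6 × (-1) = -6. With overall charge -4, Co is in the +2 oxidation state.
Co is in group 9, so Co²⁺ is d⁷ (9 − 2 = 7).
The d⁷ electrons fill as t2g^6 e_g^1.
CFSE(orbital) = 6×(-0.4Δo) + 1×(0.6Δo) = -1.8Δo; with Δo = 25000 cm⁻¹ that is -45000 cm⁻¹.
Relative to high-spin t2g^5 e_g^2 (2 paired), the low-spin configuration has 1 additional pair, contributing +1 × 23800 = +23800 cm⁻¹.
Combining: -45000 + 23800 = -21200 cm⁻¹.

-21200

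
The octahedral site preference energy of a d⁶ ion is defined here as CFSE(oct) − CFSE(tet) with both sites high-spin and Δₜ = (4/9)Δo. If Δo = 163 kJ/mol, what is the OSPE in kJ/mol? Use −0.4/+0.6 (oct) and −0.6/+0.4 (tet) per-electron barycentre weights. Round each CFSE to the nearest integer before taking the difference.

-22

Octahedral (high-spin): t2g^4 e_g^2, CFSE = 4(−0.4) + 2(+0.6) = -0.4Δo = -0.4 × 163 = -65 kJ/mol.
Tetrahedral e^3 t2^3 gives -0.6Δₜ = -0.6 × (4/9) × 163 = -43 kJ/mol.
OSPE = CFSE(oct) − CFSE(tet) = -65 − (-43) = -22 kJ/mol.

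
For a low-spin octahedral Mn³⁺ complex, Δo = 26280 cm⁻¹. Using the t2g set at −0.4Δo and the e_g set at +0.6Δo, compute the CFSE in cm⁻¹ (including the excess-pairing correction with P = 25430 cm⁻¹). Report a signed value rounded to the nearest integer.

Group 7 minus oxidation state +3 gives a d⁴ configuration for Mn³⁺.
Electron filling gives t2g^4 e_g^0.
CFSE(orbital) = 4×(-0.4Δo) + 0×(0.6Δo) = -1.6Δo; with Δo = 26280 cm⁻¹ that is -42048 cm⁻¹.
Pairing penalty: 1 pair vs 0 in the high-spin reference → 1 extra × P = 25430 cm⁻¹.
Overall CFSE = -42048 + 25430 = -16618 cm⁻¹.

-16618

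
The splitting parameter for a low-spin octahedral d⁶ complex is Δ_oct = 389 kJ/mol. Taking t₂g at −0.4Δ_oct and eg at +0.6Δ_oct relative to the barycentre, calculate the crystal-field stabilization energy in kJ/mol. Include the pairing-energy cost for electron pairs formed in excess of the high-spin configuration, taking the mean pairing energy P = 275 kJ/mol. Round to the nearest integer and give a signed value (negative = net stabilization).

-384

Electron filling gives t₂g⁶ eg⁰.
CFSE(orbital) = 6×(-0.4Δ_oct) + 0×(0.6Δ_oct) = -2.4Δ_oct; with Δ_oct = 389 kJ/mol that is -934 kJ/mol.
High-spin d⁶ would be t₂g⁴ eg² with 1 pair; low-spin has 3, so 2 excess pairs cost +2P = +550 kJ/mol.
Net CFSE = -934 + 550 = -384 kJ/mol.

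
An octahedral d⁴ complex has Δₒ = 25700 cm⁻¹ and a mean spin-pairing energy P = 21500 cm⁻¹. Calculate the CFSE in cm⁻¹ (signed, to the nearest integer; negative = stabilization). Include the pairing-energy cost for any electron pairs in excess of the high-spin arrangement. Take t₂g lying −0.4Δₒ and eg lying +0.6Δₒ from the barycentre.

-19620

With Δₒ > P the complex is low-spin.
Filling d⁴ accordingly: t₂g⁴ eg⁰.
Orbital CFSE = -1.6Δₒ = -1.6 × 25700 = -41120 cm⁻¹.
Excess pairs vs high-spin: 1 − 0 = 1; pairing cost = +21500 cm⁻¹.
Net CFSE = -41120 + 21500 = -19620 cm⁻¹.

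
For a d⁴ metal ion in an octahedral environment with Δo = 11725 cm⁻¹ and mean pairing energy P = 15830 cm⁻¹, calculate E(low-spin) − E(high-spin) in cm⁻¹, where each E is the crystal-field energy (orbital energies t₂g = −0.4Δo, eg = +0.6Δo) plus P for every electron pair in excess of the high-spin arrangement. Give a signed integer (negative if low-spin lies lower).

High-spin d⁴ fills as t₂g³ eg¹ with CFSE 3(−0.4) + 1(+0.6) = -0.6Δo = -7035 cm⁻¹.
Low-spin t₂g⁴ eg⁰ gives -1.6Δo = -18760 cm⁻¹, but forming 1 extra pair costs 1P = 15830 cm⁻¹, so E(LS) = -18760 + 15830 = -2930 cm⁻¹.
The difference is -2930 − (-7035) = 4105 cm⁻¹, so high-spin lies lower.

4105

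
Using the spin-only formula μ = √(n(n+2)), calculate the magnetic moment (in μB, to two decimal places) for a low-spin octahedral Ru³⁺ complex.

Ru³⁺: group 8, so d-count = 8 − 3 = 5.
Configuration: t2g^5 e_g^0 → 1 unpaired electron.
μ(spin-only) = √[1(1+2)] = √3 ≈ 1.73 μB.

1.73 μB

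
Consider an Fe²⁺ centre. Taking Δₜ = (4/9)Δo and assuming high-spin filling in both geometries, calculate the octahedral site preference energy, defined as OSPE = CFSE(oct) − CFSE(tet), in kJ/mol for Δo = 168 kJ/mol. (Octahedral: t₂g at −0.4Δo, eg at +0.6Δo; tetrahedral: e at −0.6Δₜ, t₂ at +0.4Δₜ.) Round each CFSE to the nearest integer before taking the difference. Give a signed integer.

Group 8 minus oxidation state +2 gives a d⁶ configuration for Fe²⁺.
Octahedral (high-spin): t2g^4 e_g^2, CFSE = 4(−0.4) + 2(+0.6) = -0.4Δo = -0.4 × 168 = -67 kJ/mol.
Tetrahedral e^3 t2^3 gives -0.6Δₜ = -0.6 × (4/9) × 168 = -45 kJ/mol.
Subtracting, OSPE = -67 − (-45) = -22 kJ/mol.

-22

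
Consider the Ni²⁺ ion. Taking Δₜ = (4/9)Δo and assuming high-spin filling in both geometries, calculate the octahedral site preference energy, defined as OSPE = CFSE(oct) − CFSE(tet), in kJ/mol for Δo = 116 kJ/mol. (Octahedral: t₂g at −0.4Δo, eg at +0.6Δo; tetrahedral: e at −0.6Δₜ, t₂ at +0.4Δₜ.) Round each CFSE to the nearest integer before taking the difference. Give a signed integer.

-98

Ni sits in group 10; removing 2 electrons leaves Ni²⁺ with 10 − 2 = 8 d electrons.
In an octahedral site d⁸ (HS) is t₂g⁶ eg², giving CFSE(oct) = -1.2Δo = -139 kJ/mol.
Tetrahedral: e⁴ t₂⁴, CFSE = 4(−0.6) + 4(+0.4) = -0.8Δₜ = -0.8 × (4/9) × 116 = -41 kJ/mol.
OSPE = CFSE(oct) − CFSE(tet) = -139 − (-41) = -98 kJ/mol.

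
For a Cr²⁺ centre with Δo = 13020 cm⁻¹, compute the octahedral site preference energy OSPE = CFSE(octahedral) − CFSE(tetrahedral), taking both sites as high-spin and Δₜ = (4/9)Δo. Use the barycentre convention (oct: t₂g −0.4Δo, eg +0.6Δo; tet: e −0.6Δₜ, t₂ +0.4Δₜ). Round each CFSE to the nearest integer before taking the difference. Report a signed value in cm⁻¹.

Cr is in group 6, so Cr²⁺ is d⁴ (6 − 2 = 4).
In an octahedral site d⁴ (HS) is t₂g³ eg¹, giving CFSE(oct) = -0.6Δo = -7812 cm⁻¹.
In a tetrahedral site the filling is e² t₂²: CFSE(tet) = -0.4Δₜ = -0.4 × (4/9)(13020) = -2315 cm⁻¹.
OSPE = -7812 − (-2315) = -5497 cm⁻¹.

-5497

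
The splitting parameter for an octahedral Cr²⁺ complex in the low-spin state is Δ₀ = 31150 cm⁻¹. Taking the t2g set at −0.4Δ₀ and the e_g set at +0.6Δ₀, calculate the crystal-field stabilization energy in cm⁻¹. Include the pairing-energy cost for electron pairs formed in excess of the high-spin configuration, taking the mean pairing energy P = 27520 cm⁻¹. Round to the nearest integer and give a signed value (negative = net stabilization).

Cr²⁺: group 6, so d-count = 6 − 2 = 4.
Electron filling gives t2g^4 e_g^0.
Orbital CFSE = 4(-0.4) + 0(0.6) = -1.6Δ₀ = -1.6 × 31150 = -49840 cm⁻¹.
Pairing penalty: 1 pair vs 0 in the high-spin reference → 1 extra × P = 27520 cm⁻¹.
Combining: -49840 + 27520 = -22320 cm⁻¹.

-22320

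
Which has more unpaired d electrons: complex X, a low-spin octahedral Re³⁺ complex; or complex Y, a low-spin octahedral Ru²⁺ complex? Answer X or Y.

X

X: Group 7 minus oxidation state +3 gives a d⁴ configuration for Re³⁺; t2g^4 e_g^0 → 2 unpaired.
Y: Ru²⁺: group 8, so d-count = 8 − 2 = 6; t2g^6 e_g^0 → 0 unpaired.
So X has more unpaired electrons.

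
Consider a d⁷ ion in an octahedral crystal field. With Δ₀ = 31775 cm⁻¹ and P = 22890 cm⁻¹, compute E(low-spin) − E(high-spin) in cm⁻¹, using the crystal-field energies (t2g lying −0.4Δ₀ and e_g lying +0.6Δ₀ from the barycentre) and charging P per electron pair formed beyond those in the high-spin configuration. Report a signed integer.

High-spin: t2g^5 e_g^2, CFSE = -0.8Δ₀ = -25420 cm⁻¹.
For low-spin the configuration is t2g^6 e_g^1: orbital energy -1.8 × 31775 = -57195 cm⁻¹, and 1 additional pair relative to high-spin adds 22890 cm⁻¹, giving -34305 cm⁻¹.
The difference is -34305 − (-25420) = -8885 cm⁻¹, so low-spin lies lower.

-8885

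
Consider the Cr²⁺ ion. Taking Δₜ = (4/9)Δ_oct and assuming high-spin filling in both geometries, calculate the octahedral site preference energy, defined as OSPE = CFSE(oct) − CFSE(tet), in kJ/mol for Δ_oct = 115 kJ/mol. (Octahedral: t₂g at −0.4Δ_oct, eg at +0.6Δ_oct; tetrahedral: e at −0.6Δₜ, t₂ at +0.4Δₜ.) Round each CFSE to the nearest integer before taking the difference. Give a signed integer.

Cr²⁺: group 6, so d-count = 6 − 2 = 4.
In an octahedral site d⁴ (HS) is t2g^3 e_g^1, giving CFSE(oct) = -0.6Δ_oct = -69 kJ/mol.
Tetrahedral e^2 t2^2 gives -0.4Δₜ = -0.4 × (4/9) × 115 = -20 kJ/mol.
OSPE = CFSE(oct) − CFSE(tet) = -69 − (-20) = -49 kJ/mol.

-49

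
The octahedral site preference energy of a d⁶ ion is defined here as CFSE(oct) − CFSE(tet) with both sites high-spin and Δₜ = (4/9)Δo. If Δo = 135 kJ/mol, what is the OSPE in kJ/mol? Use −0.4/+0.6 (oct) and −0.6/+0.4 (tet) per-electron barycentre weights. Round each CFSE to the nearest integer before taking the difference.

-18

Octahedral (high-spin): t2g^4 e_g^2, CFSE = 4(−0.4) + 2(+0.6) = -0.4Δo = -0.4 × 135 = -54 kJ/mol.
In a tetrahedral site the filling is e^3 t2^3: CFSE(tet) = -0.6Δₜ = -0.6 × (4/9)(135) = -36 kJ/mol.
Subtracting, OSPE = -54 − (-36) = -18 kJ/mol.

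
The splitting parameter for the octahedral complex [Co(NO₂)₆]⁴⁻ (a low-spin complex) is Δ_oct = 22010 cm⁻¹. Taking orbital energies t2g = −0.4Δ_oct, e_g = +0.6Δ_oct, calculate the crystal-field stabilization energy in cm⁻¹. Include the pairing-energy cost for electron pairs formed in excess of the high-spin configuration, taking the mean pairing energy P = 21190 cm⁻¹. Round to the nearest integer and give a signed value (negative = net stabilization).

Each NO₂⁻ contributes -1; 6 × (-1) = -6. With overall charge -4, Co is in the +2 oxidation state.
Co sits in group 9; removing 2 electrons leaves Co²⁺ with 9 − 2 = 7 d electrons.
The d⁷ electrons fill as t2g^6 e_g^1.
CFSE(orbital) = 6×(-0.4Δ_oct) + 1×(0.6Δ_oct) = -1.8Δ_oct; with Δ_oct = 22010 cm⁻¹ that is -39618 cm⁻¹.
Pairing penalty: 3 pairs vs 2 in the high-spin reference → 1 extra × P = 21190 cm⁻¹.
Net CFSE = -39618 + 21190 = -18428 cm⁻¹.

-18428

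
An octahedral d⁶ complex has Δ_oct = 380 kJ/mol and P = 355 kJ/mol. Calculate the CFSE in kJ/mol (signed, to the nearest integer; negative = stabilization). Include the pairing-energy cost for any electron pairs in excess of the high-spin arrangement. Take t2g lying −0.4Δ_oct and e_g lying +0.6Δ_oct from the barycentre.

-202

Δ_oct > P, so pairing is preferred: the ground state is low-spin.
Filling d⁶ accordingly: t2g^6 e_g^0.
Orbital CFSE = -2.4Δ_oct = -2.4 × 380 = -912 kJ/mol.
Excess pairs vs high-spin: 3 − 1 = 2; pairing cost = +710 kJ/mol.
Net CFSE = -912 + 710 = -202 kJ/mol.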